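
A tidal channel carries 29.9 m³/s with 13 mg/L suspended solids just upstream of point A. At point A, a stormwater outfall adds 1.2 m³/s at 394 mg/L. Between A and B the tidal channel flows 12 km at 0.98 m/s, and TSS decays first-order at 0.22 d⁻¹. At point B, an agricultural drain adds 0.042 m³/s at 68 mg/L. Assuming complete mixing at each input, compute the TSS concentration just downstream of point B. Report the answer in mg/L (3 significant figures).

After input A: C = (29.9·13 + 1.2·394) / 31.1 = 27.7 mg/L.
Over the 12 km reach to input B (t = 1.224e+04 s = 0.1417 d), decay gives C = 27.7·exp(−0.22·0.1417) = 26.85 mg/L.
After input B: C = (31.1·26.85 + 0.042·68) / 31.14 = 26.91 mg/L.

26.9 mg/L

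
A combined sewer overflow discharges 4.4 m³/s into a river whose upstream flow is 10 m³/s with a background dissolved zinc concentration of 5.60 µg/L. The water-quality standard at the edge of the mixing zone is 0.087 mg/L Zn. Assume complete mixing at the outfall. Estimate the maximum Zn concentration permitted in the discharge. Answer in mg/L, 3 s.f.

0.272 mg/L

5.60 µg/L = 0.0056 mg/L.
Mass balance: 0.087·14.4 = 4.4·Cₑ + 10·0.0056.
Cₑ = (1.253 − 0.056) / 4.4 = 0.272 mg/L.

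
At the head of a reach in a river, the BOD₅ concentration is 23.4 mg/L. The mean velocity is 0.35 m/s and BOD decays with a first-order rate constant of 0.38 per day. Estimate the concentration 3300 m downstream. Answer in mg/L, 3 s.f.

22.4 mg/L

Travel time t = 3300 m / 0.35 m/s = 3300/0.35 = 9429 s = 0.1091 d.
First-order decay: C = 23.4·exp(−0.38·0.1091) = 23.4·0.9594 = 22.45 mg/L.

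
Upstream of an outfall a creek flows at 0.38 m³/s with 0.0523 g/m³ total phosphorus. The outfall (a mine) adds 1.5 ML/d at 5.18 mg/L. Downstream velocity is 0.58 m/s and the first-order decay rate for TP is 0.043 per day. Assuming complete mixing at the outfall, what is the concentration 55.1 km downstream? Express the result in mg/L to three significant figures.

0.264 mg/L

1.5 ML/d = 0.01736 m³/s.
After complete mixing, C₀ = (0.01736·5.18 + 0.38·0.0523) / 0.3974 = 0.2763 mg/L.
Travel time t = 5.51e+04 m / 0.58 m/s = 9.5e+04 s = 1.1 d.
C = 0.2763·exp(−0.043·1.1) = 0.2763·0.9538 = 0.2636 mg/L.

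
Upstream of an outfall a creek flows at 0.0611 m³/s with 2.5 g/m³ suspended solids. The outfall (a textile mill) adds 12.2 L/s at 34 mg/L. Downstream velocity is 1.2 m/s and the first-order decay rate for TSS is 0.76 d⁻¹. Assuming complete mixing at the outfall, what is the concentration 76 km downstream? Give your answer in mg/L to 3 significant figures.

12.2 L/s = 0.0122 m³/s.
After complete mixing, C₀ = (0.0122·34 + 0.0611·2.5) / 0.0733 = 7.743 mg/L.
Travel time t = 7.6e+04 m / 1.2 m/s = 6.333e+04 s = 0.733 d.
C = 7.743·exp(−0.76·0.733) = 7.743·0.5729 = 4.436 mg/L.

4.44 mg/L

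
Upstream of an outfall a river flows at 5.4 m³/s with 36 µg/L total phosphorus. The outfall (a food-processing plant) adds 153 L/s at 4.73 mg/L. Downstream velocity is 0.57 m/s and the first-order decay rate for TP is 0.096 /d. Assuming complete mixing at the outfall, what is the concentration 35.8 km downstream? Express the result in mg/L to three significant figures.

153 L/s = 0.153 m³/s.
36 µg/L = 0.036 mg/L.
After complete mixing, C₀ = (0.153·4.73 + 5.4·0.036) / 5.553 = 0.1653 mg/L.
Travel time t = 3.58e+04 m / 0.57 m/s = 6.281e+04 s = 0.7269 d.
C = 0.1653·exp(−0.096·0.7269) = 0.1653·0.9326 = 0.1542 mg/L.

0.154 mg/L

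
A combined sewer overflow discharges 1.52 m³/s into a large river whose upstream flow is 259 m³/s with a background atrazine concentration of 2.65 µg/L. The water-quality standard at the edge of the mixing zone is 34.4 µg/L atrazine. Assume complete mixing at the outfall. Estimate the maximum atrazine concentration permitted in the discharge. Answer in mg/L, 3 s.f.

2.65 µg/L = 0.00265 mg/L.
34.4 µg/L = 0.0344 mg/L.
Mass balance: 0.0344·260.5 = 1.52·Cₑ + 259·0.00265.
Cₑ = (8.962 − 0.6864) / 1.52 = 5.444 mg/L.

5.44 mg/L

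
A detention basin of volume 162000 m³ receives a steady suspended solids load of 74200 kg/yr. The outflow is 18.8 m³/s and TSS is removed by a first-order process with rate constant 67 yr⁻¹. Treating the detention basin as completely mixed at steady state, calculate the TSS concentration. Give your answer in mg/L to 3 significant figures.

Outflow Q = 18.8 m³/s × 3.156e+07 s/yr = 5.933e+08 m³/yr.
Steady-state CSTR mass balance: W = Q·C + k·V·C, so C = W/(Q + kV).
Q + kV = 5.933e+08 + 67·162000 = 6.041e+08 m³/yr.
C = 74200/6.041e+08 = 0.0001228 kg/m³ = 0.1228 mg/L.

0.123 mg/L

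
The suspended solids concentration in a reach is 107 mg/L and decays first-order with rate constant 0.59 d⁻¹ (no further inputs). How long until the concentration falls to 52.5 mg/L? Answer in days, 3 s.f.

t = ln(C₀/C)/k = ln(107/52.5)/0.59 = 0.712/0.59 = 1.207 d.

1.21 d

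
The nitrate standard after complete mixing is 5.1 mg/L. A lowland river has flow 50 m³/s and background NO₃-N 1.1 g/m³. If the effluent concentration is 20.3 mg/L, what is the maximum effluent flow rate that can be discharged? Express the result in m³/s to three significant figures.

13.2 m³/s

Mass balance at complete mixing: C_std·(Q_w + Q_r) = Q_w·C_e + Q_r·C_b.
Rearranging, Q_w = Q_r·(C_std − C_b)/(C_e − C_std) = 50·(5.1 − 1.1) / (20.3 − 5.1) = 13.16 m³/s.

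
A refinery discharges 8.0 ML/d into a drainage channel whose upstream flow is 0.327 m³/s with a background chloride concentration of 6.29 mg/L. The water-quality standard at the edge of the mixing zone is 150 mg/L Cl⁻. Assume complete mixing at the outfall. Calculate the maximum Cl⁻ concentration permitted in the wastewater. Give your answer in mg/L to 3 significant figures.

8.0 ML/d = 0.09259 m³/s.
Mass balance: 150·0.4196 = 0.09259·Cₑ + 0.327·6.29.
Cₑ = (62.94 − 2.057) / 0.09259 = 657.5 mg/L.

658 mg/L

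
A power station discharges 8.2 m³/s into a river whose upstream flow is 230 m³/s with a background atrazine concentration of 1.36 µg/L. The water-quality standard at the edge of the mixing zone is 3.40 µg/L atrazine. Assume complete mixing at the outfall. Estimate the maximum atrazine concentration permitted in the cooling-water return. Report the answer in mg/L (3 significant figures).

1.36 µg/L = 0.00136 mg/L.
3.40 µg/L = 0.0034 mg/L.
Mass balance: 0.0034·238.2 = 8.2·Cₑ + 230·0.00136.
Cₑ = (0.8099 − 0.3128) / 8.2 = 0.06062 mg/L.

0.0606 mg/L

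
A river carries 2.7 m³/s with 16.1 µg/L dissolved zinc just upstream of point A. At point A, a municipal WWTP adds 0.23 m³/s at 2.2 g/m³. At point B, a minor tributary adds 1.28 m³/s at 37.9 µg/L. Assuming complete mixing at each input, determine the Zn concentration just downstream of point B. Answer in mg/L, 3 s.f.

0.142 mg/L

16.1 µg/L = 0.0161 mg/L.
After input A: C = (2.7·0.0161 + 0.23·2.2) / 2.93 = 0.1875 mg/L.
37.9 µg/L = 0.0379 mg/L.
After input B: C = (2.93·0.1875 + 1.28·0.0379) / 4.21 = 0.142 mg/L.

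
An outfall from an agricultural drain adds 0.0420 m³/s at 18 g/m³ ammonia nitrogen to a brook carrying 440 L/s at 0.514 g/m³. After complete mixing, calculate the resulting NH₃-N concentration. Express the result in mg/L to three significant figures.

2.04 mg/L

440 L/s = 0.44 m³/s.
By mass balance at complete mixing, C = (0.042·18 + 0.44·0.514) / (0.042 + 0.44) = 0.9822/0.482 = 2.038 mg/L.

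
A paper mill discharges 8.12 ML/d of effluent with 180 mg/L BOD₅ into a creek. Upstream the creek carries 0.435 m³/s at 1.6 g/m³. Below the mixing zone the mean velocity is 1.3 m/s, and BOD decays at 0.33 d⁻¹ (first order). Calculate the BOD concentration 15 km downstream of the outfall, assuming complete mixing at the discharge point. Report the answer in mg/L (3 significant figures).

8.12 ML/d = 0.09398 m³/s.
After complete mixing, C₀ = (0.09398·180 + 0.435·1.6) / 0.529 = 33.3 mg/L.
Travel time t = 1.5e+04 m / 1.3 m/s = 1.154e+04 s = 0.1335 d.
C = 33.3·exp(−0.33·0.1335) = 33.3·0.9569 = 31.86 mg/L.

31.9 mg/L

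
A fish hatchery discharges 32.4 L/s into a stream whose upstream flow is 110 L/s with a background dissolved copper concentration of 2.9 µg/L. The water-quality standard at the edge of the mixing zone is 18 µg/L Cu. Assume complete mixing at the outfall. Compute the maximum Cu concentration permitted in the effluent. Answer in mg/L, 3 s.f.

0.0693 mg/L

32.4 L/s = 0.0324 m³/s.
110 L/s = 0.11 m³/s.
2.9 µg/L = 0.0029 mg/L.
18 µg/L = 0.018 mg/L.
Mass balance: 0.018·0.1424 = 0.0324·Cₑ + 0.11·0.0029.
Cₑ = (0.002563 − 0.000319) / 0.0324 = 0.06927 mg/L.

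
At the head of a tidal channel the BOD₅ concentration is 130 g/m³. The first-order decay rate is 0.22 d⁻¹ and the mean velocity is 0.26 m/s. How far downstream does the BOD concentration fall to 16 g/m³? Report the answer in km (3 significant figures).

From C = C₀·e^(−kt), t = ln(C₀/C)/k = ln(130/16)/0.22 = 2.095/0.22 = 9.522 d.
Distance = v·t = 0.26 m/s × 8.227e+05 s = 2.139e+05 m = 213.9 km.

214 km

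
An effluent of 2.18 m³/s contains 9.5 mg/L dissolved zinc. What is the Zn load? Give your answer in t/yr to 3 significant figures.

Mass flux = Q·C = 2.18 m³/s × 9.5 g/m³ = 20.71 g/s.
= 20.71 g/s × 31.56 = 653.6 t/yr.

654 t/yr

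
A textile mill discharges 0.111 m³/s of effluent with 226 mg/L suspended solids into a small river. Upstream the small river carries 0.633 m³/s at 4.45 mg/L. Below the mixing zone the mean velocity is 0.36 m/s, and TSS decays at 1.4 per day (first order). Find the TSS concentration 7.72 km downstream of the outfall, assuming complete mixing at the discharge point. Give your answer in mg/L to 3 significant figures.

26.5 mg/L

After complete mixing, C₀ = (0.111·226 + 0.633·4.45) / 0.744 = 37.5 mg/L.
Travel time t = 7720 m / 0.36 m/s = 2.144e+04 s = 0.2482 d.
C = 37.5·exp(−1.4·0.2482) = 37.5·0.7065 = 26.5 mg/L.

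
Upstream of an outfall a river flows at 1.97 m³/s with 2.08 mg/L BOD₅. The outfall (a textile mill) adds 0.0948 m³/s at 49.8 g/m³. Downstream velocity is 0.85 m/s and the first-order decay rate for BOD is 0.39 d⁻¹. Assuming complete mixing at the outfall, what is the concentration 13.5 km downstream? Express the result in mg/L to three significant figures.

After complete mixing, C₀ = (0.0948·49.8 + 1.97·2.08) / 2.065 = 4.271 mg/L.
Travel time t = 1.35e+04 m / 0.85 m/s = 1.588e+04 s = 0.1838 d.
C = 4.271·exp(−0.39·0.1838) = 4.271·0.9308 = 3.975 mg/L.

3.98 mg/L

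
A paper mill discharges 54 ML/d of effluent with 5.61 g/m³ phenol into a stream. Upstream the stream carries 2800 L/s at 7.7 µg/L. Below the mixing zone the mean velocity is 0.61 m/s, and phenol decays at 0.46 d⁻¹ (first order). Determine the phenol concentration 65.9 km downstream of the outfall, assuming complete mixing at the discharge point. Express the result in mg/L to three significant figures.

54 ML/d = 0.625 m³/s.
2800 L/s = 2.8 m³/s.
7.7 µg/L = 0.0077 mg/L.
After complete mixing, C₀ = (0.625·5.61 + 2.8·0.0077) / 3.425 = 1.03 mg/L.
Travel time t = 6.59e+04 m / 0.61 m/s = 1.08e+05 s = 1.25 d.
C = 1.03·exp(−0.46·1.25) = 1.03·0.5626 = 0.5795 mg/L.

0.579 mg/L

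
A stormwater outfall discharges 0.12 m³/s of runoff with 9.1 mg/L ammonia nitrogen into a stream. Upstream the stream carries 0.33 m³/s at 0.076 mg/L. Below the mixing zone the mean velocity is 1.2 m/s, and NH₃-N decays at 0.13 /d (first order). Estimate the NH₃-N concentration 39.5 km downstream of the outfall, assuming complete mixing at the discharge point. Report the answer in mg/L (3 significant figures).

2.36 mg/L

After complete mixing, C₀ = (0.12·9.1 + 0.33·0.076) / 0.45 = 2.482 mg/L.
Travel time t = 3.95e+04 m / 1.2 m/s = 3.292e+04 s = 0.381 d.
C = 2.482·exp(−0.13·0.381) = 2.482·0.9517 = 2.362 mg/L.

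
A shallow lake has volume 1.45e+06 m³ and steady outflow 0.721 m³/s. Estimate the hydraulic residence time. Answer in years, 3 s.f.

Q = 0.721 m³/s × 3.156e+07 s/yr = 2.275e+07 m³/yr.
Hydraulic residence time τ = V/Q = 1.45e+06/2.275e+07 = 0.06373 yr.

0.0637 yr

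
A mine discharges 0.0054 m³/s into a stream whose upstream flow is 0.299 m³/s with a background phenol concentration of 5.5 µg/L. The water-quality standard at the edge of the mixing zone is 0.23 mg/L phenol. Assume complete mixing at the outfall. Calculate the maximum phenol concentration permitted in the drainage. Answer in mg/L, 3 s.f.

12.7 mg/L

5.5 µg/L = 0.0055 mg/L.
Mass balance: 0.23·0.3044 = 0.0054·Cₑ + 0.299·0.0055.
Cₑ = (0.07001 − 0.001644) / 0.0054 = 12.66 mg/L.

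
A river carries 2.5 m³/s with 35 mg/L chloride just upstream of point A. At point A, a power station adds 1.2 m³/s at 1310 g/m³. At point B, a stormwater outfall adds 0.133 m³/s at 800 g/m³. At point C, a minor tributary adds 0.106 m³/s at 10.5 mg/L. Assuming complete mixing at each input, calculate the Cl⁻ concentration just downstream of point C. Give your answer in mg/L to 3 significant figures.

After input A: C = (2.5·35 + 1.2·1310) / 3.7 = 448.5 mg/L.
After input B: C = (3.7·448.5 + 0.133·800) / 3.833 = 460.7 mg/L.
After input C: C = (3.833·460.7 + 0.106·10.5) / 3.939 = 448.6 mg/L.

449 mg/L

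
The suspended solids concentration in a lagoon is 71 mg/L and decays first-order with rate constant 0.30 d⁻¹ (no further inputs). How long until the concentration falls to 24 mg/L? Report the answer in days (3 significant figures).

t = ln(C₀/C)/k = ln(71/24)/0.30 = 1.085/0.30 = 3.615 d.

3.62 d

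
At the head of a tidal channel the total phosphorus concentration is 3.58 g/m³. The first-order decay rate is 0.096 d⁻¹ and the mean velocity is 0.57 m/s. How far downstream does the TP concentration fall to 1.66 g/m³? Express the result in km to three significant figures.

From C = C₀·e^(−kt), t = ln(C₀/C)/k = ln(3.58/1.66)/0.096 = 0.7685/0.096 = 8.006 d.
Distance = v·t = 0.57 m/s × 6.917e+05 s = 3.943e+05 m = 394.3 km.

394 km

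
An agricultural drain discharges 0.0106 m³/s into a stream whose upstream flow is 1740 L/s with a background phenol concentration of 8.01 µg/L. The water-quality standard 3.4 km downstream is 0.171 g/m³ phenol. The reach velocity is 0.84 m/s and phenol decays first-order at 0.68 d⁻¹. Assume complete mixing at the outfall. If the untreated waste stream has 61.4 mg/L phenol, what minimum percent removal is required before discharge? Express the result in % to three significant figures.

54.7 %

1740 L/s = 1.74 m³/s.
8.01 µg/L = 0.00801 mg/L.
Travel time to the compliance point: t = 3400/0.84 = 4048 s = 0.04685 d; decay factor exp(−0.68·0.04685) = 0.9686.
So the concentration just after mixing may be at most 0.171/0.9686 = 0.1765 mg/L.
Mass balance: 0.1765·1.751 = 0.0106·Cₑ + 1.74·0.00801.
Cₑ = (0.309 − 0.01394) / 0.0106 = 27.84 mg/L.
Required removal = 1 − 27.84/61.4 = 54.66 %.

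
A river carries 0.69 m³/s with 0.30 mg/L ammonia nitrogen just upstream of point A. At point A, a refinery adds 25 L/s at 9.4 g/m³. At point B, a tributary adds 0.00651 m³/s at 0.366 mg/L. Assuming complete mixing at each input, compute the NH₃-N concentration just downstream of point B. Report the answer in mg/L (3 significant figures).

0.616 mg/L

25 L/s = 0.025 m³/s.
After input A: C = (0.69·0.3 + 0.025·9.4) / 0.715 = 0.6182 mg/L.
After input B: C = (0.715·0.6182 + 0.00651·0.366) / 0.7215 = 0.6159 mg/L.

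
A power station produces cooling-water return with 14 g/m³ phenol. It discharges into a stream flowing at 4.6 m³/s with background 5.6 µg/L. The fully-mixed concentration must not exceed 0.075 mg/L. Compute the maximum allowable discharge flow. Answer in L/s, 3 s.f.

5.6 µg/L = 0.0056 mg/L.
Mass balance at complete mixing: C_std·(Q_w + Q_r) = Q_w·C_e + Q_r·C_b.
Rearranging, Q_w = Q_r·(C_std − C_b)/(C_e − C_std) = 4.6·(0.075 − 0.0056) / (14 − 0.075) = 0.02293 m³/s.
= 22.93 L/s.

22.9 L/s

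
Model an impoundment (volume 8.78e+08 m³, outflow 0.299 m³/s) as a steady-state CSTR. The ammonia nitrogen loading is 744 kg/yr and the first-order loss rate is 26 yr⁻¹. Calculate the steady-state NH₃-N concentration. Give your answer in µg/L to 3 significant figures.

Outflow Q = 0.299 m³/s × 3.156e+07 s/yr = 9.436e+06 m³/yr.
Steady-state CSTR mass balance: W = Q·C + k·V·C, so C = W/(Q + kV).
Q + kV = 9.436e+06 + 26·8.78e+08 = 2.284e+10 m³/yr.
C = 744/2.284e+10 = 3.258e-08 kg/m³ = 3.258e-05 mg/L = 0.03258 µg/L.

0.0326 µg/L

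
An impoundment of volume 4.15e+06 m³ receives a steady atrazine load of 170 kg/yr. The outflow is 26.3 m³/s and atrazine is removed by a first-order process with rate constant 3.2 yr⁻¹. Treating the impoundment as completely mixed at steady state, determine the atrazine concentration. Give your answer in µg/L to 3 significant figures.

Outflow Q = 26.3 m³/s × 3.156e+07 s/yr = 8.3e+08 m³/yr.
Steady-state CSTR mass balance: W = Q·C + k·V·C, so C = W/(Q + kV).
Q + kV = 8.3e+08 + 3.2·4.15e+06 = 8.432e+08 m³/yr.
C = 170/8.432e+08 = 2.016e-07 kg/m³ = 0.0002016 mg/L = 0.2016 µg/L.

0.202 µg/L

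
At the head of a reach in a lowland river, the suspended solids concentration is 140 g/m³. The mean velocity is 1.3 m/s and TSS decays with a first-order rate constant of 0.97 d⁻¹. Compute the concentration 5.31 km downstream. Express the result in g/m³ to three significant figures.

Travel time t = 5.31 km / 1.3 m/s = 5310/1.3 = 4085 s = 0.04728 d.
First-order decay: C = 140·exp(−0.97·0.04728) = 140·0.9552 = 133.7 g/m³.

134 g/m³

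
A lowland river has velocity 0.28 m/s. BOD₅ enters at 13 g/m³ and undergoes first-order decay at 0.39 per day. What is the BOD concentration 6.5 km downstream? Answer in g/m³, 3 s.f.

Travel time t = 6.5 km / 0.28 m/s = 6500/0.28 = 2.321e+04 s = 0.2687 d.
First-order decay: C = 13·exp(−0.39·0.2687) = 13·0.9005 = 11.71 g/m³.

11.7 g/m³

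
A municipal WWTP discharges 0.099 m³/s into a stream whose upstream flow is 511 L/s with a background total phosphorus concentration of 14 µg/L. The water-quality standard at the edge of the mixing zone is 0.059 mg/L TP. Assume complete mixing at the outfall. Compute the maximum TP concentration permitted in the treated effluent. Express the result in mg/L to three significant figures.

0.291 mg/L

511 L/s = 0.511 m³/s.
14 µg/L = 0.014 mg/L.
Mass balance: 0.059·0.61 = 0.099·Cₑ + 0.511·0.014.
Cₑ = (0.03599 − 0.007154) / 0.099 = 0.2913 mg/L.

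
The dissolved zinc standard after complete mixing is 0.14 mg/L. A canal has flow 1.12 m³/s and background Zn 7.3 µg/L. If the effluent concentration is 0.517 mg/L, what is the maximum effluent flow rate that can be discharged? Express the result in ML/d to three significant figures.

7.3 µg/L = 0.0073 mg/L.
Mass balance at complete mixing: C_std·(Q_w + Q_r) = Q_w·C_e + Q_r·C_b.
Rearranging, Q_w = Q_r·(C_std − C_b)/(C_e − C_std) = 1.12·(0.14 − 0.0073) / (0.517 − 0.14) = 0.3942 m³/s.
= 34.06 ML/d.

34.1 ML/d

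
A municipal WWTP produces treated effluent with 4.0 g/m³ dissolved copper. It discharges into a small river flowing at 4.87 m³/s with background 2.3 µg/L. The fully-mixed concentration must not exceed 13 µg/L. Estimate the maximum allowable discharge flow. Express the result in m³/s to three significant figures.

0.0131 m³/s

2.3 µg/L = 0.0023 mg/L.
13 µg/L = 0.013 mg/L.
Mass balance at complete mixing: C_std·(Q_w + Q_r) = Q_w·C_e + Q_r·C_b.
Rearranging, Q_w = Q_r·(C_std − C_b)/(C_e − C_std) = 4.87·(0.013 − 0.0023) / (4 − 0.013) = 0.01307 m³/s.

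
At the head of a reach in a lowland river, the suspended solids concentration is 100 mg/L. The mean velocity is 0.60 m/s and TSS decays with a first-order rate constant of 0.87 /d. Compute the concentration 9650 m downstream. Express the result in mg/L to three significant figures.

85.0 mg/L

Travel time t = 9650 m / 0.60 m/s = 9650/0.60 = 1.608e+04 s = 0.1861 d.
First-order decay: C = 100·exp(−0.87·0.1861) = 100·0.8505 = 85.05 mg/L.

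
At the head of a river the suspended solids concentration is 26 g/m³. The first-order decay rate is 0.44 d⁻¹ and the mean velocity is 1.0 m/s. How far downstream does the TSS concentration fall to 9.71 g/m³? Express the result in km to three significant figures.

From C = C₀·e^(−kt), t = ln(C₀/C)/k = ln(26/9.71)/0.44 = 0.9849/0.44 = 2.239 d.
Distance = v·t = 1.0 m/s × 1.934e+05 s = 1.934e+05 m = 193.4 km.

193 km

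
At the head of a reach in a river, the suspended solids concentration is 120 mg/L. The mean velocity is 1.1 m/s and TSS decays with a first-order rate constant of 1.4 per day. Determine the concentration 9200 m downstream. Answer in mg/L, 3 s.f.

105 mg/L

Travel time t = 9200 m / 1.1 m/s = 9200/1.1 = 8364 s = 0.0968 d.
First-order decay: C = 120·exp(−1.4·0.0968) = 120·0.8733 = 104.8 mg/L.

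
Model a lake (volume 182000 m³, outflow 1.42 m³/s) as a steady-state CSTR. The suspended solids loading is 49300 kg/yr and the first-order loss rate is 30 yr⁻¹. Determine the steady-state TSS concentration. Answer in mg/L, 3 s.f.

0.981 mg/L

Outflow Q = 1.42 m³/s × 3.156e+07 s/yr = 4.481e+07 m³/yr.
Steady-state CSTR mass balance: W = Q·C + k·V·C, so C = W/(Q + kV).
Q + kV = 4.481e+07 + 30·182000 = 5.027e+07 m³/yr.
C = 49300/5.027e+07 = 0.0009807 kg/m³ = 0.9807 mg/L.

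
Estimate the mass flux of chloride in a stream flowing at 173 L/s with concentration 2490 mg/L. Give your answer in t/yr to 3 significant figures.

173 L/s = 0.173 m³/s.
Mass flux = Q·C = 0.173 m³/s × 2490 g/m³ = 430.8 g/s.
= 430.8 g/s × 31.56 = 1.359e+04 t/yr.

13600 t/yr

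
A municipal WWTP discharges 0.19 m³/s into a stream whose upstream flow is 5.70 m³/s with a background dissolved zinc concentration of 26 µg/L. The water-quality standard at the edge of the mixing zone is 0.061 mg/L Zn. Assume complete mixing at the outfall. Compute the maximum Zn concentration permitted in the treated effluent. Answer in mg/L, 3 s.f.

1.11 mg/L

26 µg/L = 0.026 mg/L.
Mass balance: 0.061·5.89 = 0.19·Cₑ + 5.7·0.026.
Cₑ = (0.3593 − 0.1482) / 0.19 = 1.111 mg/L.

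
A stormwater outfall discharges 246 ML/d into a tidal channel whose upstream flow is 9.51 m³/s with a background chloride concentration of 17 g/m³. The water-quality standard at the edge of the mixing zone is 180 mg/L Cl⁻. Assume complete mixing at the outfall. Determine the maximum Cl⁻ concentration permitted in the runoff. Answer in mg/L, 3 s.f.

246 ML/d = 2.847 m³/s.
Mass balance: 180·12.36 = 2.847·Cₑ + 9.51·17.
Cₑ = (2224 − 161.7) / 2.847 = 724.4 mg/L.

724 mg/L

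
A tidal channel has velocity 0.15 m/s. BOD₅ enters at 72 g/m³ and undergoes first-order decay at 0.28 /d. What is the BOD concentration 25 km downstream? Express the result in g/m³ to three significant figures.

Travel time t = 25 km / 0.15 m/s = 2.5e+04/0.15 = 1.667e+05 s = 1.929 d.
First-order decay: C = 72·exp(−0.28·1.929) = 72·0.5827 = 41.95 g/m³.

42.0 g/m³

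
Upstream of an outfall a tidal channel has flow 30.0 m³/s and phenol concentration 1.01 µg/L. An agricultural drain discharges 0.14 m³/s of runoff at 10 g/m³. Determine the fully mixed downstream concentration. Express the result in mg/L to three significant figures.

1.01 µg/L = 0.00101 mg/L.
Conservation of mass across the mixing zone: C = (0.14·10 + 30·0.00101) / (0.14 + 30) = 1.43/30.14 = 0.04746 mg/L.

0.0475 mg/L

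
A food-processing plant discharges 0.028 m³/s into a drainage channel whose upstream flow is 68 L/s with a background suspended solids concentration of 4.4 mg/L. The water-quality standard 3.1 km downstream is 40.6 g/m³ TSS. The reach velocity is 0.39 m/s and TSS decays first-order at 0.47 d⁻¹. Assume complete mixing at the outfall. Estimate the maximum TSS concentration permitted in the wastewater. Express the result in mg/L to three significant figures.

68 L/s = 0.068 m³/s.
Travel time to the compliance point: t = 3100/0.39 = 7949 s = 0.092 d; decay factor exp(−0.47·0.092) = 0.9577.
So the concentration just after mixing may be at most 40.6/0.9577 = 42.39 mg/L.
Mass balance: 42.39·0.096 = 0.028·Cₑ + 0.068·4.4.
Cₑ = (4.07 − 0.2992) / 0.028 = 134.7 mg/L.

135 mg/L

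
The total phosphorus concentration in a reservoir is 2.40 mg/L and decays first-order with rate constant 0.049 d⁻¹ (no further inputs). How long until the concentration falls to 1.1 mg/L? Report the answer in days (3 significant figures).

t = ln(C₀/C)/k = ln(2.40/1.1)/0.049 = 0.7802/0.049 = 15.92 d.

15.9 d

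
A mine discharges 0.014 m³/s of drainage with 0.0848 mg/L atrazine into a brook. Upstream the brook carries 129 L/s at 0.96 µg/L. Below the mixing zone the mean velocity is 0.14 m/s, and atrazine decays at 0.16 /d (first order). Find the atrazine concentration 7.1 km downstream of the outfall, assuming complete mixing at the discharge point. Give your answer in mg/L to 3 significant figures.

129 L/s = 0.129 m³/s.
0.96 µg/L = 0.00096 mg/L.
After complete mixing, C₀ = (0.014·0.0848 + 0.129·0.00096) / 0.143 = 0.009168 mg/L.
Travel time t = 7100 m / 0.14 m/s = 5.071e+04 s = 0.587 d.
C = 0.009168·exp(−0.16·0.587) = 0.009168·0.9104 = 0.008346 mg/L.

0.00835 mg/L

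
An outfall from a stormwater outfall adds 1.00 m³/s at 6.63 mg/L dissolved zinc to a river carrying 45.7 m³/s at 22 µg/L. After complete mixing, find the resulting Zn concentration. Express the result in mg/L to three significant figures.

0.163 mg/L

22 µg/L = 0.022 mg/L.
Flow-weighted mixing gives C = (1·6.63 + 45.7·0.022) / (1 + 45.7) = 7.635/46.7 = 0.1635 mg/L.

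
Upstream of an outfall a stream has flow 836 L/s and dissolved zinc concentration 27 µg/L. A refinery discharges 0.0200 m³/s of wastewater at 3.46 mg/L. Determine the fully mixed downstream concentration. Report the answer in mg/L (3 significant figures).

0.107 mg/L

836 L/s = 0.836 m³/s.
27 µg/L = 0.027 mg/L.
By mass balance at complete mixing, C = (0.02·3.46 + 0.836·0.027) / (0.02 + 0.836) = 0.09177/0.856 = 0.1072 mg/L.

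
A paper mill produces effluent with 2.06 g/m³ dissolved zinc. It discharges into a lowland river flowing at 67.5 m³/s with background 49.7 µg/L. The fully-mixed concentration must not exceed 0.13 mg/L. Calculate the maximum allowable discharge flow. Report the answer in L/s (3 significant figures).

2810 L/s

49.7 µg/L = 0.0497 mg/L.
Mass balance at complete mixing: C_std·(Q_w + Q_r) = Q_w·C_e + Q_r·C_b.
Rearranging, Q_w = Q_r·(C_std − C_b)/(C_e − C_std) = 67.5·(0.13 − 0.0497) / (2.06 − 0.13) = 2.808 m³/s.
= 2808 L/s.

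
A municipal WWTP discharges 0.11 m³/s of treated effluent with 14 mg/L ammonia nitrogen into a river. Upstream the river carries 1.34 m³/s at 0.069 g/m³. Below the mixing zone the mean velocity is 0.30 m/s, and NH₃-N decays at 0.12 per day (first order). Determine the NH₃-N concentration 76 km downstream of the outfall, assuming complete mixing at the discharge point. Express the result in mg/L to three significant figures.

After complete mixing, C₀ = (0.11·14 + 1.34·0.069) / 1.45 = 1.126 mg/L.
Travel time t = 7.6e+04 m / 0.30 m/s = 2.533e+05 s = 2.932 d.
C = 1.126·exp(−0.12·2.932) = 1.126·0.7034 = 0.7919 mg/L.

0.792 mg/L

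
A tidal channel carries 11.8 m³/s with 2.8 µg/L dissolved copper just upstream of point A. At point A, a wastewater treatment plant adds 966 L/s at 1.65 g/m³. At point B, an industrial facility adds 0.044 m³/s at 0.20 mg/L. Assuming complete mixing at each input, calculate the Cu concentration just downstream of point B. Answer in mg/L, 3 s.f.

2.8 µg/L = 0.0028 mg/L.
966 L/s = 0.966 m³/s.
After input A: C = (11.8·0.0028 + 0.966·1.65) / 12.77 = 0.1274 mg/L.
After input B: C = (12.77·0.1274 + 0.044·0.2) / 12.81 = 0.1277 mg/L.

0.128 mg/L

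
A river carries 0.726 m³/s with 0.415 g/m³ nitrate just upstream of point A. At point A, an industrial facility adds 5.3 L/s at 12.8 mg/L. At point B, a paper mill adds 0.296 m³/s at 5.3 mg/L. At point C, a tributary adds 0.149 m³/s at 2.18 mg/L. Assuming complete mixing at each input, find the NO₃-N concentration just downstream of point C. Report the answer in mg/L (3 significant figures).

1.92 mg/L

5.3 L/s = 0.0053 m³/s.
After input A: C = (0.726·0.415 + 0.0053·12.8) / 0.7313 = 0.5048 mg/L.
After input B: C = (0.7313·0.5048 + 0.296·5.3) / 1.027 = 1.886 mg/L.
After input C: C = (1.027·1.886 + 0.149·2.18) / 1.176 = 1.924 mg/L.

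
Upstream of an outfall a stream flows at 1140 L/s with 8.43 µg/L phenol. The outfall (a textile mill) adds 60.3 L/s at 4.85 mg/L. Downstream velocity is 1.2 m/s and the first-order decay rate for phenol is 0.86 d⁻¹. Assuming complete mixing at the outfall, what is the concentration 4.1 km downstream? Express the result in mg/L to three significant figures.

60.3 L/s = 0.0603 m³/s.
1140 L/s = 1.14 m³/s.
8.43 µg/L = 0.00843 mg/L.
After complete mixing, C₀ = (0.0603·4.85 + 1.14·0.00843) / 1.2 = 0.2517 mg/L.
Travel time t = 4100 m / 1.2 m/s = 3417 s = 0.03954 d.
C = 0.2517·exp(−0.86·0.03954) = 0.2517·0.9666 = 0.2432 mg/L.

0.243 mg/L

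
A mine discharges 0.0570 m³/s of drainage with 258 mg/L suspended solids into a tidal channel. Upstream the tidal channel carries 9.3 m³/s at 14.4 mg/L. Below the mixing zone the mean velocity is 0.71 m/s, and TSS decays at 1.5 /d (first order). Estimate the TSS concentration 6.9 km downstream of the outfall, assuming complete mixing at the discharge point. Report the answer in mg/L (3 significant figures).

After complete mixing, C₀ = (0.057·258 + 9.3·14.4) / 9.357 = 15.88 mg/L.
Travel time t = 6900 m / 0.71 m/s = 9718 s = 0.1125 d.
C = 15.88·exp(−1.5·0.1125) = 15.88·0.8447 = 13.42 mg/L.

13.4 mg/L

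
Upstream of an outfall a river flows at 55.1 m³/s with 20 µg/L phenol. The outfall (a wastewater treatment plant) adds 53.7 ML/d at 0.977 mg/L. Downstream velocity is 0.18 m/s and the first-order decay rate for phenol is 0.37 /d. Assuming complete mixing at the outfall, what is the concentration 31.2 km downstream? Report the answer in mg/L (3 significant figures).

0.0146 mg/L

53.7 ML/d = 0.6215 m³/s.
20 µg/L = 0.02 mg/L.
After complete mixing, C₀ = (0.6215·0.977 + 55.1·0.02) / 55.72 = 0.03067 mg/L.
Travel time t = 3.12e+04 m / 0.18 m/s = 1.733e+05 s = 2.006 d.
C = 0.03067·exp(−0.37·2.006) = 0.03067·0.476 = 0.0146 mg/L.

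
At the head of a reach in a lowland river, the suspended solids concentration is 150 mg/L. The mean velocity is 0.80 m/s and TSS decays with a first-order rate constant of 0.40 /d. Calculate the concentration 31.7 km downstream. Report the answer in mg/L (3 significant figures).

Travel time t = 31.7 km / 0.80 m/s = 3.17e+04/0.80 = 3.962e+04 s = 0.4586 d.
First-order decay: C = 150·exp(−0.40·0.4586) = 150·0.8324 = 124.9 mg/L.

125 mg/L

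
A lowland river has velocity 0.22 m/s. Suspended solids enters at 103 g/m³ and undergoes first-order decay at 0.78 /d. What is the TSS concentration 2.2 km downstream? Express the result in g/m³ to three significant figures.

Travel time t = 2.2 km / 0.22 m/s = 2200/0.22 = 1e+04 s = 0.1157 d.
First-order decay: C = 103·exp(−0.78·0.1157) = 103·0.9137 = 94.11 g/m³.

94.1 g/m³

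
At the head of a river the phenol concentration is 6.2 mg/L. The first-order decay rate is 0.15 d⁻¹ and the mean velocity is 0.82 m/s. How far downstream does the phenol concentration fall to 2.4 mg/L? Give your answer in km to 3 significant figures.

448 km

From C = C₀·e^(−kt), t = ln(C₀/C)/k = ln(6.2/2.4)/0.15 = 0.9491/0.15 = 6.327 d.
Distance = v·t = 0.82 m/s × 5.467e+05 s = 4.483e+05 m = 448.3 km.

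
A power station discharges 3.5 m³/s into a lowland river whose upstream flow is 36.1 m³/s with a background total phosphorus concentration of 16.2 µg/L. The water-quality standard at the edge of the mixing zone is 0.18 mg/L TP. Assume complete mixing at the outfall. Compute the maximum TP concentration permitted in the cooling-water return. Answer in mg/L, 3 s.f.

16.2 µg/L = 0.0162 mg/L.
Mass balance: 0.18·39.6 = 3.5·Cₑ + 36.1·0.0162.
Cₑ = (7.128 − 0.5848) / 3.5 = 1.869 mg/L.

1.87 mg/L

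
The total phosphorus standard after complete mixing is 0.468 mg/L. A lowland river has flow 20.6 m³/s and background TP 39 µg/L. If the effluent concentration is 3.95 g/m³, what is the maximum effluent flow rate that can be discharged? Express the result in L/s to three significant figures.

2540 L/s

39 µg/L = 0.039 mg/L.
Mass balance at complete mixing: C_std·(Q_w + Q_r) = Q_w·C_e + Q_r·C_b.
Rearranging, Q_w = Q_r·(C_std − C_b)/(C_e − C_std) = 20.6·(0.468 − 0.039) / (3.95 − 0.468) = 2.538 m³/s.
= 2538 L/s.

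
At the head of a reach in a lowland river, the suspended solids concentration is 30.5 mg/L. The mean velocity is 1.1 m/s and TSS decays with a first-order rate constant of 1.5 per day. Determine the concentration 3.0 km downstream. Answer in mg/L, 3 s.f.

29.1 mg/L

Travel time t = 3.0 km / 1.1 m/s = 3000/1.1 = 2727 s = 0.03157 d.
First-order decay: C = 30.5·exp(−1.5·0.03157) = 30.5·0.9538 = 29.09 mg/L.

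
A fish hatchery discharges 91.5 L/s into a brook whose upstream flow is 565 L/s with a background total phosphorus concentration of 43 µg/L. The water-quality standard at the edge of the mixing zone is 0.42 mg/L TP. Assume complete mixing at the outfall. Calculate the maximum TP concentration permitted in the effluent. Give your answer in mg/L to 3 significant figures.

91.5 L/s = 0.0915 m³/s.
565 L/s = 0.565 m³/s.
43 µg/L = 0.043 mg/L.
Mass balance: 0.42·0.6565 = 0.0915·Cₑ + 0.565·0.043.
Cₑ = (0.2757 − 0.0243) / 0.0915 = 2.748 mg/L.

2.75 mg/L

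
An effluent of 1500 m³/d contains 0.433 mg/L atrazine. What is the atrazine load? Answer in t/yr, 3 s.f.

0.237 t/yr

1500 m³/d = 0.01736 m³/s.
Mass flux = Q·C = 0.01736 m³/s × 0.433 g/m³ = 0.007517 g/s.
= 0.007517 g/s × 31.56 = 0.2372 t/yr.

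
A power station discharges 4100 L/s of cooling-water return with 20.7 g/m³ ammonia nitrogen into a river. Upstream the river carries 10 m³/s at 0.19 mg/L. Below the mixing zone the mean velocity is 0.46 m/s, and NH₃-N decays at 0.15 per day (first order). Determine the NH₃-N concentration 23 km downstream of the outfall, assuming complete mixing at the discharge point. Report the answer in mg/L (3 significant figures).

4100 L/s = 4.1 m³/s.
After complete mixing, C₀ = (4.1·20.7 + 10·0.19) / 14.1 = 6.154 mg/L.
Travel time t = 2.3e+04 m / 0.46 m/s = 5e+04 s = 0.5787 d.
C = 6.154·exp(−0.15·0.5787) = 6.154·0.9169 = 5.642 mg/L.

5.64 mg/L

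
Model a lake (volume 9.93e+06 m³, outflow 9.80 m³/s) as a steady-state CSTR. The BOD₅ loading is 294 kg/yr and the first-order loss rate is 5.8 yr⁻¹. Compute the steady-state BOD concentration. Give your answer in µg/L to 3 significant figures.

Outflow Q = 9.80 m³/s × 3.156e+07 s/yr = 3.093e+08 m³/yr.
Steady-state CSTR mass balance: W = Q·C + k·V·C, so C = W/(Q + kV).
Q + kV = 3.093e+08 + 5.8·9.93e+06 = 3.669e+08 m³/yr.
C = 294/3.669e+08 = 8.014e-07 kg/m³ = 0.0008014 mg/L = 0.8014 µg/L.

0.801 µg/L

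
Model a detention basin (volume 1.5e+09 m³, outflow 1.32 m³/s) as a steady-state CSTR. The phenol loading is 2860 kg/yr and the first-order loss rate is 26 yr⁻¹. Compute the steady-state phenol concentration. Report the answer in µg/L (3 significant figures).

0.0733 µg/L

Outflow Q = 1.32 m³/s × 3.156e+07 s/yr = 4.166e+07 m³/yr.
Steady-state CSTR mass balance: W = Q·C + k·V·C, so C = W/(Q + kV).
Q + kV = 4.166e+07 + 26·1.5e+09 = 3.904e+10 m³/yr.
C = 2860/3.904e+10 = 7.326e-08 kg/m³ = 7.326e-05 mg/L = 0.07326 µg/L.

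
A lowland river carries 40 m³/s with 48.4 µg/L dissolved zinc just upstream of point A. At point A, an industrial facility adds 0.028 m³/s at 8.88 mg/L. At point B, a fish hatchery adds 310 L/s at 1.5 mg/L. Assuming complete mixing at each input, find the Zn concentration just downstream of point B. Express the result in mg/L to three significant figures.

0.0657 mg/L

48.4 µg/L = 0.0484 mg/L.
After input A: C = (40·0.0484 + 0.028·8.88) / 40.03 = 0.05458 mg/L.
310 L/s = 0.31 m³/s.
After input B: C = (40.03·0.05458 + 0.31·1.5) / 40.34 = 0.06569 mg/L.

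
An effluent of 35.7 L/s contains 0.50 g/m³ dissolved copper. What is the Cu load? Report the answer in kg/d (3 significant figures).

1.54 kg/d

35.7 L/s = 0.0357 m³/s.
Mass flux = Q·C = 0.0357 m³/s × 0.5 g/m³ = 0.01785 g/s.
= 0.01785 g/s × 86.4 = 1.542 kg/d.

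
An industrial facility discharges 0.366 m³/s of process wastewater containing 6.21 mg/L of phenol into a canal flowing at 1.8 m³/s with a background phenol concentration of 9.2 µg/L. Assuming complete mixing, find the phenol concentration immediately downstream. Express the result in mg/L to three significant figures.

1.06 mg/L

9.2 µg/L = 0.0092 mg/L.
Conservation of mass across the mixing zone: C = (0.366·6.21 + 1.8·0.0092) / (0.366 + 1.8) = 2.289/2.166 = 1.057 mg/L.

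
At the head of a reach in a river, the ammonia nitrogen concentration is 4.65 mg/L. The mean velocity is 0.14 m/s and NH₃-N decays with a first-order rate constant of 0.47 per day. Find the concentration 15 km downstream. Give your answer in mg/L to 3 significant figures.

2.60 mg/L

Travel time t = 15 km / 0.14 m/s = 1.5e+04/0.14 = 1.071e+05 s = 1.24 d.
First-order decay: C = 4.65·exp(−0.47·1.24) = 4.65·0.5583 = 2.596 mg/L.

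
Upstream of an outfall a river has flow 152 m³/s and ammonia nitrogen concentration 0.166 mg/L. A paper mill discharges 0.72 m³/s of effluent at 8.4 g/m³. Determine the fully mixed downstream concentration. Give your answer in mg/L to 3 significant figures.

0.205 mg/L

Conservation of mass across the mixing zone: C = (0.72·8.4 + 152·0.166) / (0.72 + 152) = 31.28/152.7 = 0.2048 mg/L.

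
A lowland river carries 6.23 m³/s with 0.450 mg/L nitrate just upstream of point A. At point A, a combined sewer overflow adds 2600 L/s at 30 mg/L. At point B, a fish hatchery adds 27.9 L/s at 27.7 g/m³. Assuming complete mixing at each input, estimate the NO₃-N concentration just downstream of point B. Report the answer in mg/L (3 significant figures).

9.21 mg/L

2600 L/s = 2.6 m³/s.
After input A: C = (6.23·0.45 + 2.6·30) / 8.83 = 9.151 mg/L.
27.9 L/s = 0.0279 m³/s.
After input B: C = (8.83·9.151 + 0.0279·27.7) / 8.858 = 9.209 mg/L.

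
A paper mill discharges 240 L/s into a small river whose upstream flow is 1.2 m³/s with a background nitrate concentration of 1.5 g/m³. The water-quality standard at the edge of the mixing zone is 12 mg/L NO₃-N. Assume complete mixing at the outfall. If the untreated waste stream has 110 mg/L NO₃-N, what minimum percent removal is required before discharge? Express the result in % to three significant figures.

41.4 %

240 L/s = 0.24 m³/s.
Mass balance: 12·1.44 = 0.24·Cₑ + 1.2·1.5.
Cₑ = (17.28 − 1.8) / 0.24 = 64.5 mg/L.
Required removal = 1 − 64.5/110 = 41.36 %.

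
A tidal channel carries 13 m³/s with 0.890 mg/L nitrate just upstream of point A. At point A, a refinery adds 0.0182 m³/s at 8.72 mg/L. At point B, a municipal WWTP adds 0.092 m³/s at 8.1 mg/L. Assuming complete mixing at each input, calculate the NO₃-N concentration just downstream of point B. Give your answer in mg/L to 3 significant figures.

After input A: C = (13·0.89 + 0.0182·8.72) / 13.02 = 0.9009 mg/L.
After input B: C = (13.02·0.9009 + 0.092·8.1) / 13.11 = 0.9515 mg/L.

0.951 mg/L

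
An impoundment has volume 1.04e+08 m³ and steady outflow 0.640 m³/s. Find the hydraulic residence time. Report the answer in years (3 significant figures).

Q = 0.640 m³/s × 3.156e+07 s/yr = 2.02e+07 m³/yr.
Hydraulic residence time τ = V/Q = 1.04e+08/2.02e+07 = 5.149 yr.

5.15 yr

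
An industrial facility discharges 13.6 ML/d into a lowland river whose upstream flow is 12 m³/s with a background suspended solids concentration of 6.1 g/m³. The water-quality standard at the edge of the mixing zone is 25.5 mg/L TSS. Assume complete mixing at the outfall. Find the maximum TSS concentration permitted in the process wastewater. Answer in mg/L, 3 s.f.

1500 mg/L

13.6 ML/d = 0.1574 m³/s.
Mass balance: 25.5·12.16 = 0.1574·Cₑ + 12·6.1.
Cₑ = (310 − 73.2) / 0.1574 = 1504 mg/L.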